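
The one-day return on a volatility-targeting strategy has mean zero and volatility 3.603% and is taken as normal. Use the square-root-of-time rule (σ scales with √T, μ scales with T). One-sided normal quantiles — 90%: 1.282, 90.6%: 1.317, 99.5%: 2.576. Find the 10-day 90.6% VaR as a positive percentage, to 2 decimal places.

15.01%

σ_{10d} = 3.603% × √10 = 11.394%.
VaR = 1.317 × 11.394% = 15.006%.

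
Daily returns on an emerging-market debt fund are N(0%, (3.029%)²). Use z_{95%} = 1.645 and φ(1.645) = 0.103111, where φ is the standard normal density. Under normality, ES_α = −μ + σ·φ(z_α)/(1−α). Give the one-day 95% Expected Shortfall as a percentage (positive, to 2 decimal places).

Tail multiplier: φ(z)/(1−α) = 0.103111 / 0.05 = 2.062.
ES = 3.029% × 2.062 = 6.246%.

6.25%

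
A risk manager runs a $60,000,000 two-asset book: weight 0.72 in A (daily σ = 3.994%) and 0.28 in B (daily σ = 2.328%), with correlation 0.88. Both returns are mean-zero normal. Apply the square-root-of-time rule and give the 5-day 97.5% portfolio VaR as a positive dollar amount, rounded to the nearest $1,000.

$9,107,000

σ_p = √(0.72²·3.994² + 0.28²·2.328² + 2·0.88·0.72·0.28·3.994·2.328) = 3.463%.
σ_{5d} = 3.463% × √5 = 7.744%.
z(97.5%) = 1.960.
VaR = 1.960 × 7.744% = 15.178%; on $60,000,000 that is $9,106,800.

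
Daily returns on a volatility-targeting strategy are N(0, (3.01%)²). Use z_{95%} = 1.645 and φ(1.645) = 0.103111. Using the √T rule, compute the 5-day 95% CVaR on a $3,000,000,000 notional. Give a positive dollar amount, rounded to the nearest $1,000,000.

$416,000,000

σ_{5d} = 3.01% × √5 = 6.731%.
ES multiplier = φ(z)/(1−α) = 0.103111/0.05 = 2.062.
ES = 6.731% × 2.062 = 13.879%; on $3,000,000,000: $416,370,000.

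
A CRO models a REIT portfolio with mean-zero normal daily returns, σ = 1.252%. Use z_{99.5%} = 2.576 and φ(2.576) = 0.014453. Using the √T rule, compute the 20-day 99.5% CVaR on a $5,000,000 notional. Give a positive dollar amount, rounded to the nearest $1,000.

$809,000

σ_{20d} = 1.252% × √20 = 5.599%.
ES multiplier = φ(z)/(1−α) = 0.014453/0.005 = 2.891.
ES = 5.599% × 2.891 = 16.187%; on $5,000,000: $809,350.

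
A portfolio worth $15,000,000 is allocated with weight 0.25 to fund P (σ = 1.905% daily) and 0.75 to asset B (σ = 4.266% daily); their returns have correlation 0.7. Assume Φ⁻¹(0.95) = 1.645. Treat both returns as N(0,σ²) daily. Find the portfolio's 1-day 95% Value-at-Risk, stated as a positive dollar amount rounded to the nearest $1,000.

σ_p² = 0.25²·1.905² + 0.75²·4.266² + 2·0.7·0.25·0.75·1.905·4.266 = 12.5969 (%²).
σ_p = √12.5969 = 3.549%.
VaR = 1.645 × 3.549% = 5.838%; on $15,000,000 that is $875,700.

$876,000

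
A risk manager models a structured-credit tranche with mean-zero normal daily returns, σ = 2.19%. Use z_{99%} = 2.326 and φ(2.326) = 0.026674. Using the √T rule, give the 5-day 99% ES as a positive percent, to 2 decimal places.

13.06%

σ_{5d} = 2.19% × √5 = 4.897%.
ES multiplier = φ(z)/(1−α) = 0.026674/0.01 = 2.667.
ES = 4.897% × 2.667 = 13.060%.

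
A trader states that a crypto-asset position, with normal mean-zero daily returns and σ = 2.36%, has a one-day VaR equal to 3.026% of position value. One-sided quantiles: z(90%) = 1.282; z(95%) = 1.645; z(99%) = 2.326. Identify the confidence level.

90%

Implied z = VaR/σ = 3.026 / 2.36 = 1.282.
This matches z(90%) = 1.282.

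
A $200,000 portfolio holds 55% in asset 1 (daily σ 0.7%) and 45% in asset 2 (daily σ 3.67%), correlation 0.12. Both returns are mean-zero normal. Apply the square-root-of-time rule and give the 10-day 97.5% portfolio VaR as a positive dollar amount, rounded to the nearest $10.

$21,570

σ_p = √(0.55²·0.7² + 0.45²·3.67² + 2·0.12·0.55·0.45·0.7·3.67) = 1.740%.
σ_{10d} = 1.740% × √10 = 5.502%.
z(97.5%) = 1.960.
VaR = 1.960 × 5.502% = 10.784%; on $200,000 that is $21,568.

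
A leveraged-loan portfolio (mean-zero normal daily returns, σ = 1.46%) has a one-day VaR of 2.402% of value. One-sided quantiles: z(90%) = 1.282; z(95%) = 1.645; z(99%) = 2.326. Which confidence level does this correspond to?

95%

Implied z = VaR/σ = 2.402 / 1.46 = 1.645.
This matches z(95%) = 1.645.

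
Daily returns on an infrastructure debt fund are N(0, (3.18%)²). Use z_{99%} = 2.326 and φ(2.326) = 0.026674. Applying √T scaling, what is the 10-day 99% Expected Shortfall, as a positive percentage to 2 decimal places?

σ_{10d} = 3.18% × √10 = 10.056%.
ES multiplier = φ(z)/(1−α) = 0.026674/0.01 = 2.667.
ES = 10.056% × 2.667 = 26.819%.

26.82%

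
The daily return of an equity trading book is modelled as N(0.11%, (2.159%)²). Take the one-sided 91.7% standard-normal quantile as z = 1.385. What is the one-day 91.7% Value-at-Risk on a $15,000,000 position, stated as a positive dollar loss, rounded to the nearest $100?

$432,000

VaR = −μ + z·σ = −(0.11%) + 1.385 × 2.159% = 2.880%.
On $15,000,000: 0.02880 × $15,000,000 = $432,000.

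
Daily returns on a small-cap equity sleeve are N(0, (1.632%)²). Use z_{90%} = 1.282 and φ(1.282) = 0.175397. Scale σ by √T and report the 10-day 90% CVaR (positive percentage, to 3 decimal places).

σ_{10d} = 1.632% × √10 = 5.161%.
ES multiplier = φ(z)/(1−α) = 0.175397/0.1 = 1.754.
ES = 5.161% × 1.754 = 9.052%.

9.052%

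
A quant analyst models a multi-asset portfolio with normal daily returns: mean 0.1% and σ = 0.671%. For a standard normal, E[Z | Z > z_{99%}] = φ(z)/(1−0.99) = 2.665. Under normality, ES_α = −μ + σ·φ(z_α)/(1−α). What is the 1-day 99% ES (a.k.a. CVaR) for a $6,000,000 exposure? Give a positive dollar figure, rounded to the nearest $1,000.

ES = −(0.1%) + 0.671% × 2.665 = 1.688%.
On $6,000,000: 0.01688 × $6,000,000 = $101,280.

$101,000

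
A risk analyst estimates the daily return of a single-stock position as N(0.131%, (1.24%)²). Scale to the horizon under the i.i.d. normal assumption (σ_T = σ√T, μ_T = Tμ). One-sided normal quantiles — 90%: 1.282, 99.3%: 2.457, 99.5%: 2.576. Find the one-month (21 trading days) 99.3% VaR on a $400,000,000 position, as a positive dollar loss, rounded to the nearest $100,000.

$44,800,000

σ_{21d} = 1.24% × √21 = 5.682%; μ_{21d} = 21 × 0.131% = 2.751%.
VaR = −(2.751%) + 2.457 × 5.682% = 11.210%.
On $400,000,000: 0.11210 × $400,000,000 = $44,840,000.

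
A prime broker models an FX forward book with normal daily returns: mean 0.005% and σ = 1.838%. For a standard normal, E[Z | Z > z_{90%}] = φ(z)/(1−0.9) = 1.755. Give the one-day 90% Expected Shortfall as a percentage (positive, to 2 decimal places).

ES = −(0.005%) + 1.838% × 1.755 = 3.221%.

3.22%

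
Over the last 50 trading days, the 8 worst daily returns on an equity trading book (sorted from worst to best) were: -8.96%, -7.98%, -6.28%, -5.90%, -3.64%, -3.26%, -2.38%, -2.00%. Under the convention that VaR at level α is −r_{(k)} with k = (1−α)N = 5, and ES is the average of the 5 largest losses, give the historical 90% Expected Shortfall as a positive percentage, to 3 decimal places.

The 5 worst returns sum to -32.76%.
ES = −(-32.76%) / 5 = 6.552%.

6.552%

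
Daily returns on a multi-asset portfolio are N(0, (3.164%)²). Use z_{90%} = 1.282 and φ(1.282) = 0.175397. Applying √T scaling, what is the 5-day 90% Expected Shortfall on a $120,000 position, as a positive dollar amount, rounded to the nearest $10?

σ_{5d} = 3.164% × √5 = 7.075%.
ES multiplier = φ(z)/(1−α) = 0.175397/0.1 = 1.754.
ES = 7.075% × 1.754 = 12.410%; on $120,000: $14,892.

$14,890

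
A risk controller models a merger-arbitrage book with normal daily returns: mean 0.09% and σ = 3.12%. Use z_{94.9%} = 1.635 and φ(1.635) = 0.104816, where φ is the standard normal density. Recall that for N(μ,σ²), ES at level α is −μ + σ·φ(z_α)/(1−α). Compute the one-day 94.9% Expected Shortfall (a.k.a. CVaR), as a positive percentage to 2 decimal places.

6.32%

Tail multiplier: φ(z)/(1−α) = 0.104816 / 0.051 = 2.055.
ES = −(0.09%) + 3.12% × 2.055 = 6.322%.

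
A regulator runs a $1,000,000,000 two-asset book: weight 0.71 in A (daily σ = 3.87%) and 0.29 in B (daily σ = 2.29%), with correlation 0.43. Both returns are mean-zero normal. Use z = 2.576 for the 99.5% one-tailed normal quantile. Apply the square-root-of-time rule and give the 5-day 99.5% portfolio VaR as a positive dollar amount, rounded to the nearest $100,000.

$178,100,000

σ_p = √(0.71²·3.87² + 0.29²·2.29² + 2·0.43·0.71·0.29·3.87·2.29) = 3.092%.
σ_{5d} = 3.092% × √5 = 6.914%.
VaR = 2.576 × 6.914% = 17.810%; on $1,000,000,000 that is $178,100,000.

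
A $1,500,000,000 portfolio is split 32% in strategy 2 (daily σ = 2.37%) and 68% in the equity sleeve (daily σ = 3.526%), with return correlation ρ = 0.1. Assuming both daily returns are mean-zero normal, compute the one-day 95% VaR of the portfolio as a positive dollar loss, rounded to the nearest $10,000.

$63,810,000

σ_p² = 0.32²·2.37² + 0.68²·3.526² + 2·0.1·0.32·0.68·2.37·3.526 = 6.6877 (%²).
σ_p = √6.6877 = 2.586%.
At 95%, z = 1.645.
VaR = 1.645 × 2.586% = 4.254%; on $1,500,000,000 that is $63,810,000.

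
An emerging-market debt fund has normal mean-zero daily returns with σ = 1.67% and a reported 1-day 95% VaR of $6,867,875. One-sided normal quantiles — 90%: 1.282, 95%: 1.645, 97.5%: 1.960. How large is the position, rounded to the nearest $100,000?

$250,000,000

VaR as a fraction of value: z·σ = 1.645 × 1.67% = 2.74715%.
Position = $6,867,875 / 0.0274715 = $250,000,000.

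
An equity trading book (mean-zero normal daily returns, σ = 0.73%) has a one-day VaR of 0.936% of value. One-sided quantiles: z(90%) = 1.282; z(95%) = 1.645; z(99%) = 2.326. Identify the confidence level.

Implied z = VaR/σ = 0.936 / 0.73 = 1.282.
This matches z(90%) = 1.282.

90%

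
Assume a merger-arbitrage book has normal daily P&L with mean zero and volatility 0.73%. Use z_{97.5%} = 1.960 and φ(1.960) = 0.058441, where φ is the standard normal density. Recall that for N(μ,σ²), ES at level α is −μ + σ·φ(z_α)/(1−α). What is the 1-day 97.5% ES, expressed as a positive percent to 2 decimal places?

1.71%

Tail multiplier: φ(z)/(1−α) = 0.058441 / 0.025 = 2.338.
ES = 0.73% × 2.338 = 1.707%.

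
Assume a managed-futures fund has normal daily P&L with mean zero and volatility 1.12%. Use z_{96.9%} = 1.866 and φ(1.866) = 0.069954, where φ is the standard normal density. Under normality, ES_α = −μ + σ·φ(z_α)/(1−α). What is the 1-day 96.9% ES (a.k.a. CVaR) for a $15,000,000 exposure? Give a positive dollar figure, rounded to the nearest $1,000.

$379,000

Tail multiplier: φ(z)/(1−α) = 0.069954 / 0.031 = 2.257.
ES = 1.12% × 2.257 = 2.528%.
On $15,000,000: 0.02528 × $15,000,000 = $379,200.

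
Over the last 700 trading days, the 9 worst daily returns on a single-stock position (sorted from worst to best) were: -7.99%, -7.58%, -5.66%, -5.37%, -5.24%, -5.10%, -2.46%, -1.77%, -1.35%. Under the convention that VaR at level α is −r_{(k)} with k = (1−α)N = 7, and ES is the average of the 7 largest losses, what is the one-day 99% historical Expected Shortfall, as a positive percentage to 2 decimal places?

The 7 worst returns sum to -39.40%.
ES = −(-39.40%) / 7 = 5.6285…% ≈ 5.63%.

5.63%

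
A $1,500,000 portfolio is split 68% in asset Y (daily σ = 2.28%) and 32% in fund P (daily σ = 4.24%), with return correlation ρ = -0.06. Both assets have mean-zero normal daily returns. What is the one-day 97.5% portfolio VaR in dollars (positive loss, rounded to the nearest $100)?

σ_p² = 0.68²·2.28² + 0.32²·4.24² + 2·-0.06·0.68·0.32·2.28·4.24 = 3.9922 (%²).
σ_p = √3.9922 = 1.998%.
At 97.5%, z = 1.960.
VaR = 1.960 × 1.998% = 3.916%; on $1,500,000 that is $58,740.

$58,700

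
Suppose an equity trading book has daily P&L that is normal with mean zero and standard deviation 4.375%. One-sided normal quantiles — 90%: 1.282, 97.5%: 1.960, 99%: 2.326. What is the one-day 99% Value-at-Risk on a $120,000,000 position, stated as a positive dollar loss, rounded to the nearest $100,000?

VaR = z·σ = 2.326 × 4.375% = 10.176%.
On $120,000,000: 0.10176 × $120,000,000 = $12,211,200.

$12,200,000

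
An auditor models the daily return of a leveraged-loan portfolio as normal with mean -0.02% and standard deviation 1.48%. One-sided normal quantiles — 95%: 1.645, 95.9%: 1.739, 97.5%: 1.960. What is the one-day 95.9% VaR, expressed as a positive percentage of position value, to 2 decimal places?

2.59%

VaR = −μ + z·σ = −(-0.02%) + 1.739 × 1.48% = 2.594%.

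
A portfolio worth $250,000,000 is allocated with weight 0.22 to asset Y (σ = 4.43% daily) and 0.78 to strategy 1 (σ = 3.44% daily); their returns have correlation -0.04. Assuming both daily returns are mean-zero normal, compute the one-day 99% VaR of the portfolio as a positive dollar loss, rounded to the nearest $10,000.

$16,390,000

σ_p² = 0.22²·4.43² + 0.78²·3.44² + 2·-0.04·0.22·0.78·4.43·3.44 = 7.9402 (%²).
σ_p = √7.9402 = 2.818%.
At 99%, z = 2.326.
VaR = 2.326 × 2.818% = 6.555%; on $250,000,000 that is $16,387,500.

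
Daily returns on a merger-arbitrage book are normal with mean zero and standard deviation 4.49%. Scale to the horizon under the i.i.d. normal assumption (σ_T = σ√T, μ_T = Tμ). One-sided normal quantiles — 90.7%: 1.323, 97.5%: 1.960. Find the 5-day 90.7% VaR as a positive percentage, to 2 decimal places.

13.28%

σ_{5d} = 4.49% × √5 = 10.040%.
VaR = 1.323 × 10.040% = 13.283%.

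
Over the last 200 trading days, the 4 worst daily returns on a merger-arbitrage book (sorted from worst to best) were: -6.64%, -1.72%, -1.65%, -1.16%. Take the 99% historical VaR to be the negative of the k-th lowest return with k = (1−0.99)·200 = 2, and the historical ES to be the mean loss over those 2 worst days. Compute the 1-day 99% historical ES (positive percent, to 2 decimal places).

The 2 worst returns sum to -8.36%.
ES = −(-8.36%) / 2 = 4.18%.

4.18%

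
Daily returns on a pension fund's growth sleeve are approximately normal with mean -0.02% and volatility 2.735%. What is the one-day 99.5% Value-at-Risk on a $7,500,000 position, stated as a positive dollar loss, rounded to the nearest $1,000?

At 99.5% one-sided, z = 2.576.
VaR = −μ + z·σ = −(-0.02%) + 2.576 × 2.735% = 7.065%.
On $7,500,000: 0.07065 × $7,500,000 = $529,875.

$530,000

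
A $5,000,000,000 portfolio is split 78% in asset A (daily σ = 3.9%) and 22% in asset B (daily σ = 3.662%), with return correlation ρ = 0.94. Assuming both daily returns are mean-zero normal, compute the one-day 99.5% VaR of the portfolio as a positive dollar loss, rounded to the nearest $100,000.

σ_p² = 0.78²·3.9² + 0.22²·3.662² + 2·0.94·0.78·0.22·3.9·3.662 = 14.5102 (%²).
σ_p = √14.5102 = 3.809%.
At 99.5%, z = 2.576.
VaR = 2.576 × 3.809% = 9.812%; on $5,000,000,000 that is $490,600,000.

$490,600,000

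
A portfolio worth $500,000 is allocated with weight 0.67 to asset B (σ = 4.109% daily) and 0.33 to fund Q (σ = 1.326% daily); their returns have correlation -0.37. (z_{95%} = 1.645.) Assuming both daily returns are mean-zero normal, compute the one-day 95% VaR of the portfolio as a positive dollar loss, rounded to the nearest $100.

$21,600

σ_p² = 0.67²·4.109² + 0.33²·1.326² + 2·-0.37·0.67·0.33·4.109·1.326 = 6.8792 (%²).
σ_p = √6.8792 = 2.623%.
VaR = 1.645 × 2.623% = 4.315%; on $500,000 that is $21,575.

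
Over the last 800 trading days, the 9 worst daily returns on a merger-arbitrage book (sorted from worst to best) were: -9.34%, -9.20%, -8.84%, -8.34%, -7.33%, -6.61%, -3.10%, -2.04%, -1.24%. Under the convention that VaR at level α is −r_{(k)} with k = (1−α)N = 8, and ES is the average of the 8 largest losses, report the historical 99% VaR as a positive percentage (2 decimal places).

2.04%

k = 8; the 8th lowest return is -2.04%, so VaR = 2.04%.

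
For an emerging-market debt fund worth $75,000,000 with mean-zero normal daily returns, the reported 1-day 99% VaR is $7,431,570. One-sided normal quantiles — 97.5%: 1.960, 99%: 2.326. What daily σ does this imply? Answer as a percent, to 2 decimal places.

4.26%

VaR as a fraction: $7,431,570 / $75,000,000 = 9.909%.
σ = VaR / z = 9.909% / 2.326 = 4.260%.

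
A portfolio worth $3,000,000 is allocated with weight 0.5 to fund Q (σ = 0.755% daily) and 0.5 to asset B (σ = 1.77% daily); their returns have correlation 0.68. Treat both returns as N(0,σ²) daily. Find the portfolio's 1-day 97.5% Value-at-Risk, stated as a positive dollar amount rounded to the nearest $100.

σ_p² = 0.5²·0.755² + 0.5²·1.77² + 2·0.68·0.5·0.5·0.755·1.77 = 1.3801 (%²).
σ_p = √1.3801 = 1.175%.
At 97.5%, z = 1.960.
VaR = 1.960 × 1.175% = 2.303%; on $3,000,000 that is $69,090.

$69,100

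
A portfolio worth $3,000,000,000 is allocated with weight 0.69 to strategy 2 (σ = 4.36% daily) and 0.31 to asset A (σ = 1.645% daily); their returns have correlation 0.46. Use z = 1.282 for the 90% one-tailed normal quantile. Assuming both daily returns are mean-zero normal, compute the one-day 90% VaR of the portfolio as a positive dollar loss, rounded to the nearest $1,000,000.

$126,000,000

σ_p² = 0.69²·4.36² + 0.31²·1.645² + 2·0.46·0.69·0.31·4.36·1.645 = 10.7219 (%²).
σ_p = √10.7219 = 3.274%.
VaR = 1.282 × 3.274% = 4.197%; on $3,000,000,000 that is $125,910,000.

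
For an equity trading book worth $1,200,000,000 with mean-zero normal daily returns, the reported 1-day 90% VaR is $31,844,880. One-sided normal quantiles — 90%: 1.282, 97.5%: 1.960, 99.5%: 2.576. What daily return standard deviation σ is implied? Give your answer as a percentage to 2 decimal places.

VaR as a fraction: $31,844,880 / $1,200,000,000 = 2.654%.
σ = VaR / z = 2.654% / 1.282 = 2.070%.

2.07%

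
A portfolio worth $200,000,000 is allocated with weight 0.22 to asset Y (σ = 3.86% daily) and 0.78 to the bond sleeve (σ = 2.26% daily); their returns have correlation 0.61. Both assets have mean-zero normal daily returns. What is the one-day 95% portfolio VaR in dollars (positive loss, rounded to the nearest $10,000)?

σ_p² = 0.22²·3.86² + 0.78²·2.26² + 2·0.61·0.22·0.78·3.86·2.26 = 5.6549 (%²).
σ_p = √5.6549 = 2.378%.
At 95%, z = 1.645.
VaR = 1.645 × 2.378% = 3.912%; on $200,000,000 that is $7,824,000.

$7,820,000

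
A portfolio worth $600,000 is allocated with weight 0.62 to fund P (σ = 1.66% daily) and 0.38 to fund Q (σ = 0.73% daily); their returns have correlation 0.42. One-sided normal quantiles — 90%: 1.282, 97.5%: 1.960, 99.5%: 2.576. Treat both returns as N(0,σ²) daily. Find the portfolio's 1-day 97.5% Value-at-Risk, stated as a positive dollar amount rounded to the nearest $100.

$13,800

σ_p² = 0.62²·1.66² + 0.38²·0.73² + 2·0.42·0.62·0.38·1.66·0.73 = 1.3760 (%²).
σ_p = √1.3760 = 1.173%.
VaR = 1.960 × 1.173% = 2.299%; on $600,000 that is $13,794.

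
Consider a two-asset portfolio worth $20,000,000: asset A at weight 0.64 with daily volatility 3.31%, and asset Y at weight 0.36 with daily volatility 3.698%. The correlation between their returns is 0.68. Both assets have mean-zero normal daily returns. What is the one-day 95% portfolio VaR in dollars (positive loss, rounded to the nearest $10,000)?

$1,050,000

σ_p² = 0.64²·3.31² + 0.36²·3.698² + 2·0.68·0.64·0.36·3.31·3.698 = 10.0954 (%²).
σ_p = √10.0954 = 3.177%.
At 95%, z = 1.645.
VaR = 1.645 × 3.177% = 5.226%; on $20,000,000 that is $1,045,200.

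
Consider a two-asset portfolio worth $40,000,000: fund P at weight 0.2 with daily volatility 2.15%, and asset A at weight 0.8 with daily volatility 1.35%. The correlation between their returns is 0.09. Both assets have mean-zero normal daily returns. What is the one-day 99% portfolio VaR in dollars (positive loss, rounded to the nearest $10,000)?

$1,110,000

σ_p² = 0.2²·2.15² + 0.8²·1.35² + 2·0.09·0.2·0.8·2.15·1.35 = 1.4349 (%²).
σ_p = √1.4349 = 1.198%.
At 99%, z = 2.326.
VaR = 2.326 × 1.198% = 2.787%; on $40,000,000 that is $1,114,800.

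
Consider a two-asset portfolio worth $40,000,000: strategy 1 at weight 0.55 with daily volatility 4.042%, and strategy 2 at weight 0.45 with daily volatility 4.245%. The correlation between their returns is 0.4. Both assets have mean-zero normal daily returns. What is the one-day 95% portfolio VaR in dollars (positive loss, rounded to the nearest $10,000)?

$2,280,000

σ_p² = 0.55²·4.042² + 0.45²·4.245² + 2·0.4·0.55·0.45·4.042·4.245 = 11.9886 (%²).
σ_p = √11.9886 = 3.462%.
At 95%, z = 1.645.
VaR = 1.645 × 3.462% = 5.695%; on $40,000,000 that is $2,278,000.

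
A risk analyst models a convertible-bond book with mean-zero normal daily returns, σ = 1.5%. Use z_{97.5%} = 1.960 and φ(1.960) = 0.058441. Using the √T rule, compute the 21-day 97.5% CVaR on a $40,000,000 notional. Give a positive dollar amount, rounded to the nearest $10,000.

$6,430,000

σ_{21d} = 1.5% × √21 = 6.874%.
ES multiplier = φ(z)/(1−α) = 0.058441/0.025 = 2.338.
ES = 6.874% × 2.338 = 16.071%; on $40,000,000: $6,428,400.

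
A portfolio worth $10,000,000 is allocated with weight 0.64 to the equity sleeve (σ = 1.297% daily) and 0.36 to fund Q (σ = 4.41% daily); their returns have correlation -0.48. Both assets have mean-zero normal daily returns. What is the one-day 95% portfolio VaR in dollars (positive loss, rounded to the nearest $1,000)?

σ_p² = 0.64²·1.297² + 0.36²·4.41² + 2·-0.48·0.64·0.36·1.297·4.41 = 1.9444 (%²).
σ_p = √1.9444 = 1.394%.
At 95%, z = 1.645.
VaR = 1.645 × 1.394% = 2.293%; on $10,000,000 that is $229,300.

$229,000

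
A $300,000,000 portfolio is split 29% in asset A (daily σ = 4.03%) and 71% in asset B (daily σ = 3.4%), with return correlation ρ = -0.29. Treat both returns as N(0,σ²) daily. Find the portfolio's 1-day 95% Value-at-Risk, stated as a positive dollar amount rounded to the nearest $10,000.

σ_p² = 0.29²·4.03² + 0.71²·3.4² + 2·-0.29·0.29·0.71·4.03·3.4 = 5.5569 (%²).
σ_p = √5.5569 = 2.357%.
At 95%, z = 1.645.
VaR = 1.645 × 2.357% = 3.877%; on $300,000,000 that is $11,631,000.

$11,630,000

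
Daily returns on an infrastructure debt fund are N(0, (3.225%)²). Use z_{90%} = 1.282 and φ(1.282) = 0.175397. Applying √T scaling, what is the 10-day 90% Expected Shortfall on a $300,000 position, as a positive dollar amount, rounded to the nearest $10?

σ_{10d} = 3.225% × √10 = 10.198%.
ES multiplier = φ(z)/(1−α) = 0.175397/0.1 = 1.754.
ES = 10.198% × 1.754 = 17.887%; on $300,000: $53,661.

$53,660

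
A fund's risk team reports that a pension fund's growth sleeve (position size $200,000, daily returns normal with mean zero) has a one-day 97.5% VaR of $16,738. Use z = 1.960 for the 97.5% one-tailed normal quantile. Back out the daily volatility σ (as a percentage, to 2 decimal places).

VaR as a fraction: $16,738 / $200,000 = 8.369%.
σ = VaR / z = 8.369% / 1.960 = 4.270%.

4.27%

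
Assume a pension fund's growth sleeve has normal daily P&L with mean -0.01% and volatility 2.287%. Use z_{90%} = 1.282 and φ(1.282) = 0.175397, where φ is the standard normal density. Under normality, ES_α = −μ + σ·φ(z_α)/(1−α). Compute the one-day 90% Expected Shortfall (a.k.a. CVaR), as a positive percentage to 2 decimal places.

4.02%

Tail multiplier: φ(z)/(1−α) = 0.175397 / 0.1 = 1.754.
ES = −(-0.01%) + 2.287% × 1.754 = 4.021%.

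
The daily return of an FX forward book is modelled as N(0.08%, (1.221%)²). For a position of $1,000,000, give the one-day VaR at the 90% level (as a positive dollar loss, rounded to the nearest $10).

At 90% one-sided, z = 1.282.
VaR = −μ + z·σ = −(0.08%) + 1.282 × 1.221% = 1.485%.
On $1,000,000: 0.01485 × $1,000,000 = $14,850.

$14,850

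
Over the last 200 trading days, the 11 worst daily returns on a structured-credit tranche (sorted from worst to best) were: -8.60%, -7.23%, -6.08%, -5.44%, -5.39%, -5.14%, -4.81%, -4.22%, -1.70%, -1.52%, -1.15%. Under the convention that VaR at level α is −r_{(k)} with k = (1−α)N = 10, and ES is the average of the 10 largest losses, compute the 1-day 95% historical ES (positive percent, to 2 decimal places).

The 10 worst returns sum to -50.13%.
ES = −(-50.13%) / 10 = 5.013% ≈ 5.01%.

5.01%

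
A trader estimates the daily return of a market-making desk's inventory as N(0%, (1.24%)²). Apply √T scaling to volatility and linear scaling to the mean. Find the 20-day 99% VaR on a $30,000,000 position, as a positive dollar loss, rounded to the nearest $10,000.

$3,870,000

At 99%, z = 2.326.
σ_{20d} = 1.24% × √20 = 5.545%.
VaR = 2.326 × 5.545% = 12.898%.
On $30,000,000: 0.12898 × $30,000,000 = $3,869,400.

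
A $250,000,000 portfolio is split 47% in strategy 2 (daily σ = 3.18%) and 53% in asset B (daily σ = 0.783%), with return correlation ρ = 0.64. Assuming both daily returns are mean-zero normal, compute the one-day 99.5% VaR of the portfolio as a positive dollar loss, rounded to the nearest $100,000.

$11,500,000

σ_p² = 0.47²·3.18² + 0.53²·0.783² + 2·0.64·0.47·0.53·3.18·0.783 = 3.2000 (%²).
σ_p = √3.2000 = 1.789%.
At 99.5%, z = 2.576.
VaR = 2.576 × 1.789% = 4.608%; on $250,000,000 that is $11,520,000.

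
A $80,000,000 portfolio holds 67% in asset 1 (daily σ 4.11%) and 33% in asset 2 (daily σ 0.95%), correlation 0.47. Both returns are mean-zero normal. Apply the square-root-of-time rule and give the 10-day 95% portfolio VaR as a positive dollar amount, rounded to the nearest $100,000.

$12,100,000

σ_p = √(0.67²·4.11² + 0.33²·0.95² + 2·0.47·0.67·0.33·4.11·0.95) = 2.914%.
σ_{10d} = 2.914% × √10 = 9.215%.
z(95%) = 1.645.
VaR = 1.645 × 9.215% = 15.159%; on $80,000,000 that is $12,127,200.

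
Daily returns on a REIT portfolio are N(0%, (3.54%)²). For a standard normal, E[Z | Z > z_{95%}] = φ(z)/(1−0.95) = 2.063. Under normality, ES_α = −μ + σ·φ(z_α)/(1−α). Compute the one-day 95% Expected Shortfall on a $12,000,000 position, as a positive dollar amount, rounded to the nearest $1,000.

ES = 3.54% × 2.063 = 7.303%.
On $12,000,000: 0.07303 × $12,000,000 = $876,360.

$876,000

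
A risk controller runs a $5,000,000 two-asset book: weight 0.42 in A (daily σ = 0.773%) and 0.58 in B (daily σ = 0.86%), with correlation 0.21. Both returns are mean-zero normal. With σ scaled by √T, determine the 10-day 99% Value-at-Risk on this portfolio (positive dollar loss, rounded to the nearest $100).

σ_p = √(0.42²·0.773² + 0.58²·0.86² + 2·0.21·0.42·0.58·0.773·0.86) = 0.650%.
σ_{10d} = 0.650% × √10 = 2.055%.
z(99%) = 2.326.
VaR = 2.326 × 2.055% = 4.780%; on $5,000,000 that is $239,000.

$239,000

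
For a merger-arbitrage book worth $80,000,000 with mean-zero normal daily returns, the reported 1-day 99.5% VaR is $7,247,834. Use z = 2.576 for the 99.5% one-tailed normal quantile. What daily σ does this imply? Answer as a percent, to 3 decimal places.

3.517%

VaR as a fraction: $7,247,834 / $80,000,000 = 9.060%.
σ = VaR / z = 9.060% / 2.576 = 3.517%.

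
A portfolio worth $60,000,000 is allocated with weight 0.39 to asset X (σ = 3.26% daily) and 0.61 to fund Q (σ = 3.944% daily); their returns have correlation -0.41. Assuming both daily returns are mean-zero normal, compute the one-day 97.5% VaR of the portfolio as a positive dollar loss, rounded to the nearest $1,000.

$2,602,000

σ_p² = 0.39²·3.26² + 0.61²·3.944² + 2·-0.41·0.39·0.61·3.26·3.944 = 4.8963 (%²).
σ_p = √4.8963 = 2.213%.
At 97.5%, z = 1.960.
VaR = 1.960 × 2.213% = 4.337%; on $60,000,000 that is $2,602,200.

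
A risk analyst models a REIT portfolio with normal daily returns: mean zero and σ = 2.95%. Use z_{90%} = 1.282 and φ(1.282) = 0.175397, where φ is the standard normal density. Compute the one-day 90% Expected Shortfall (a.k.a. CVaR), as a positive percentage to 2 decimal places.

Tail multiplier: φ(z)/(1−α) = 0.175397 / 0.1 = 1.754.
ES = 2.95% × 1.754 = 5.174%.

5.17%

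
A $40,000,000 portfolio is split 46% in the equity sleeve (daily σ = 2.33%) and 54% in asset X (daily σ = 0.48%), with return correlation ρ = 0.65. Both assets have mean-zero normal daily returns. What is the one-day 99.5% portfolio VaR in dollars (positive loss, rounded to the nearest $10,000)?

$1,290,000

σ_p² = 0.46²·2.33² + 0.54²·0.48² + 2·0.65·0.46·0.54·2.33·0.48 = 1.5771 (%²).
σ_p = √1.5771 = 1.256%.
At 99.5%, z = 2.576.
VaR = 2.576 × 1.256% = 3.235%; on $40,000,000 that is $1,294,000.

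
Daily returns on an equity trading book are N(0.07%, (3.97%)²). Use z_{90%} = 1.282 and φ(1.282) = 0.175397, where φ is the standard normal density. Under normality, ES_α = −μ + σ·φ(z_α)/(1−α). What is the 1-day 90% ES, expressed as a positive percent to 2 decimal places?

6.89%

Tail multiplier: φ(z)/(1−α) = 0.175397 / 0.1 = 1.754.
ES = −(0.07%) + 3.97% × 1.754 = 6.893%.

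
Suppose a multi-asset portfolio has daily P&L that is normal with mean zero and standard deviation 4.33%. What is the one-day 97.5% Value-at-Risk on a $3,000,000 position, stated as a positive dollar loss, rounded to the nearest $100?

$254,600

At 97.5% one-sided, z = 1.960.
VaR = z·σ = 1.960 × 4.33% = 8.487%.
On $3,000,000: 0.08487 × $3,000,000 = $254,610.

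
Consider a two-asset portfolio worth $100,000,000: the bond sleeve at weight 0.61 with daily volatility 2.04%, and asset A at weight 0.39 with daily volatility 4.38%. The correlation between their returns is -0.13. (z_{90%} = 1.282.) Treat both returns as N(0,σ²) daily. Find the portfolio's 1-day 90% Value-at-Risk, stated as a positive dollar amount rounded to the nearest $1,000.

$2,536,000

σ_p² = 0.61²·2.04² + 0.39²·4.38² + 2·-0.13·0.61·0.39·2.04·4.38 = 3.9138 (%²).
σ_p = √3.9138 = 1.978%.
VaR = 1.282 × 1.978% = 2.536%; on $100,000,000 that is $2,536,000.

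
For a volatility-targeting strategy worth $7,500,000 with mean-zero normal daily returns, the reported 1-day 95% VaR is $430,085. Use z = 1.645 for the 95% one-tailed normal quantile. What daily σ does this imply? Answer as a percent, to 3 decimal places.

3.486%

VaR as a fraction: $430,085 / $7,500,000 = 5.734%.
σ = VaR / z = 5.734% / 1.645 = 3.486%.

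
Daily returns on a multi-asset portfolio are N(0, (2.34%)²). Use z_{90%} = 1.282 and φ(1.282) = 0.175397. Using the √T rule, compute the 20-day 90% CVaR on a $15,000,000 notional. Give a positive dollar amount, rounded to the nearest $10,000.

σ_{20d} = 2.34% × √20 = 10.465%.
ES multiplier = φ(z)/(1−α) = 0.175397/0.1 = 1.754.
ES = 10.465% × 1.754 = 18.356%; on $15,000,000: $2,753,400.

$2,750,000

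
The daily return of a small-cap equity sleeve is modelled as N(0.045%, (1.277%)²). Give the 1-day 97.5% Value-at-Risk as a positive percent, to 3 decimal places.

At 97.5% one-sided, z = 1.960.
VaR = −μ + z·σ = −(0.045%) + 1.960 × 1.277% = 2.458%.

2.458%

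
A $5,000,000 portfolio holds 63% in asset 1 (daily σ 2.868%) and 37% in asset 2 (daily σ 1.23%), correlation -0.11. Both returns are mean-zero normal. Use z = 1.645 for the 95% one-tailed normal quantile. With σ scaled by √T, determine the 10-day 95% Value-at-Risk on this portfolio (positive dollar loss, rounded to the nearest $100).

σ_p = √(0.63²·2.868² + 0.37²·1.23² + 2·-0.11·0.63·0.37·2.868·1.23) = 1.814%.
σ_{10d} = 1.814% × √10 = 5.736%.
VaR = 1.645 × 5.736% = 9.436%; on $5,000,000 that is $471,800.

$471,800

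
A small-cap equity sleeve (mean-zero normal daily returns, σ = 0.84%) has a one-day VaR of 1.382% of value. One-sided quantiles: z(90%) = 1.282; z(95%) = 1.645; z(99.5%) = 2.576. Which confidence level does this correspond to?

95%

Implied z = VaR/σ = 1.382 / 0.84 = 1.645.
This matches z(95%) = 1.645.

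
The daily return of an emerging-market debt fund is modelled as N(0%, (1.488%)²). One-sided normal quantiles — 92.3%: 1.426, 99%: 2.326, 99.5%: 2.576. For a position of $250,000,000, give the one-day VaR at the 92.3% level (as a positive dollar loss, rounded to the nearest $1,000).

$5,305,000

VaR = z·σ = 1.426 × 1.488% = 2.122%.
On $250,000,000: 0.02122 × $250,000,000 = $5,305,000.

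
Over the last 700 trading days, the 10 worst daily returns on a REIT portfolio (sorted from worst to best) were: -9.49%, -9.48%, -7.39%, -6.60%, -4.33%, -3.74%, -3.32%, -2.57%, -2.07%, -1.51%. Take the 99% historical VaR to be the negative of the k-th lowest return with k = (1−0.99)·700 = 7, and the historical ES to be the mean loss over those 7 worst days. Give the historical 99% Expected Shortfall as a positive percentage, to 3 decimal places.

6.336%

The 7 worst returns sum to -44.35%.
ES = −(-44.35%) / 7 = 6.3357…% ≈ 6.336%.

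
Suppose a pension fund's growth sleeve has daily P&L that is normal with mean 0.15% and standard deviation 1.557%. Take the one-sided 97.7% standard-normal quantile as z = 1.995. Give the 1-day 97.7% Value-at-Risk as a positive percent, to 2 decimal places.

2.96%

VaR = −μ + z·σ = −(0.15%) + 1.995 × 1.557% = 2.956%.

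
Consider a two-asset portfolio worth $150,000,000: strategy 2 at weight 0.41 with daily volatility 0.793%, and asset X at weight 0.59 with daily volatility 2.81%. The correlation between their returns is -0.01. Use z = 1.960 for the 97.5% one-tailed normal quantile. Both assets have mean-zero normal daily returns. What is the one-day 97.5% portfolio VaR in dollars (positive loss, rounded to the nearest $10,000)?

$4,960,000

σ_p² = 0.41²·0.793² + 0.59²·2.81² + 2·-0.01·0.41·0.59·0.793·2.81 = 2.8436 (%²).
σ_p = √2.8436 = 1.686%.
VaR = 1.960 × 1.686% = 3.305%; on $150,000,000 that is $4,957,500.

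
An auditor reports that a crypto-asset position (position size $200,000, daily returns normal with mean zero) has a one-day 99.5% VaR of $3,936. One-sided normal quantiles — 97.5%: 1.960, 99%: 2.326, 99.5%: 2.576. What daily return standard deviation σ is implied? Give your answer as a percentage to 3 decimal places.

0.764%

VaR as a fraction: $3,936 / $200,000 = 1.968%.
σ = VaR / z = 1.968% / 2.576 = 0.764%.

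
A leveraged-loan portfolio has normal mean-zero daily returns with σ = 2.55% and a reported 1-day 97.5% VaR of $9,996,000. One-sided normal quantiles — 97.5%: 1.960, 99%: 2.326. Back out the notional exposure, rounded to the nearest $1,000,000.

VaR as a fraction of value: z·σ = 1.960 × 2.55% = 4.998%.
Position = $9,996,000 / 0.04998 = $200,000,000.

$200,000,000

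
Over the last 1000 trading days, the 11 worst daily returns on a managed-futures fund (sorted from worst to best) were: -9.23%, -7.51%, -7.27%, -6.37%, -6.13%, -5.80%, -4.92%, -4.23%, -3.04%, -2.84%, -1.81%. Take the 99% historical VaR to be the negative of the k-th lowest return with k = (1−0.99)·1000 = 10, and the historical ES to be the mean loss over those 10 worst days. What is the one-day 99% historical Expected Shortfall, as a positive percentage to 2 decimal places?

The 10 worst returns sum to -57.34%.
ES = −(-57.34%) / 10 = 5.734% ≈ 5.73%.

5.73%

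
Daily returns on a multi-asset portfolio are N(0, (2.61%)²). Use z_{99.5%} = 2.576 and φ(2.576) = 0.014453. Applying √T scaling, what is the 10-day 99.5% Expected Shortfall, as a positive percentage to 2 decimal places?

23.86%

σ_{10d} = 2.61% × √10 = 8.254%.
ES multiplier = φ(z)/(1−α) = 0.014453/0.005 = 2.891.
ES = 8.254% × 2.891 = 23.862%.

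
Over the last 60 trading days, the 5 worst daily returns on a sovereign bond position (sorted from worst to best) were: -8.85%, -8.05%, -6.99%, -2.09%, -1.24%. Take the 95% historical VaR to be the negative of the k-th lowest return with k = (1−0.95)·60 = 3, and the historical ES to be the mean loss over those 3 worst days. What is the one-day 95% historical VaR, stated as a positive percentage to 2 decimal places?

6.99%

k = 3; the 3rd lowest return is -6.99%, so VaR = 6.99%.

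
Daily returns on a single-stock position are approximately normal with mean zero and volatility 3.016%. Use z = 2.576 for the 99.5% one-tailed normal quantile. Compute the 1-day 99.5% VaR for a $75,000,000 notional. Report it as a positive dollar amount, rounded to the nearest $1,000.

$5,827,000

VaR = z·σ = 2.576 × 3.016% = 7.769%.
On $75,000,000: 0.07769 × $75,000,000 = $5,826,750.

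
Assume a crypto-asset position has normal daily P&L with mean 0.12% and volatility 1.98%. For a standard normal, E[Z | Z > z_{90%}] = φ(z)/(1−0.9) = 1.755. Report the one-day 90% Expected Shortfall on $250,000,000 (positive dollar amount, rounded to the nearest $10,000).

ES = −(0.12%) + 1.98% × 1.755 = 3.355%.
On $250,000,000: 0.03355 × $250,000,000 = $8,387,500.

$8,390,000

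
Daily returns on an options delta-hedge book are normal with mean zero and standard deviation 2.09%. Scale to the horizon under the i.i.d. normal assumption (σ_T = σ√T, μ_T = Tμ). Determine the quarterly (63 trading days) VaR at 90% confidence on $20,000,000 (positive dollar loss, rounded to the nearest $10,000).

$4,250,000

At 90%, z = 1.282.
σ_{63d} = 2.09% × √63 = 16.589%.
VaR = 1.282 × 16.589% = 21.267%.
On $20,000,000: 0.21267 × $20,000,000 = $4,253,400.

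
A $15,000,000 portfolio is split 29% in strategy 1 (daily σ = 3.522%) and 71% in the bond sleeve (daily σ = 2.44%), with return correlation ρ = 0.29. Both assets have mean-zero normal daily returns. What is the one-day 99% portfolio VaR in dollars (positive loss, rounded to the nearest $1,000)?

σ_p² = 0.29²·3.522² + 0.71²·2.44² + 2·0.29·0.29·0.71·3.522·2.44 = 5.0707 (%²).
σ_p = √5.0707 = 2.252%.
At 99%, z = 2.326.
VaR = 2.326 × 2.252% = 5.238%; on $15,000,000 that is $785,700.

$786,000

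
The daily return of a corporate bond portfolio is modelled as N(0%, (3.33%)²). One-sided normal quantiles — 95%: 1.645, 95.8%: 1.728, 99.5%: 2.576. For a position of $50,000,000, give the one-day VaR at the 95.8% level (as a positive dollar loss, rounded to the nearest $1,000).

$2,877,000

VaR = z·σ = 1.728 × 3.33% = 5.754%.
On $50,000,000: 0.05754 × $50,000,000 = $2,877,000.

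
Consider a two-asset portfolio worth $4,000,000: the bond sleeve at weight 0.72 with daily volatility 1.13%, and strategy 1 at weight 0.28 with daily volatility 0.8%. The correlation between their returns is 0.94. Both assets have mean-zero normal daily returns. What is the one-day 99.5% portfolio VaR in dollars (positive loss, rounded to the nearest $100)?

σ_p² = 0.72²·1.13² + 0.28²·0.8² + 2·0.94·0.72·0.28·1.13·0.8 = 1.0547 (%²).
σ_p = √1.0547 = 1.027%.
At 99.5%, z = 2.576.
VaR = 2.576 × 1.027% = 2.646%; on $4,000,000 that is $105,840.

$105,800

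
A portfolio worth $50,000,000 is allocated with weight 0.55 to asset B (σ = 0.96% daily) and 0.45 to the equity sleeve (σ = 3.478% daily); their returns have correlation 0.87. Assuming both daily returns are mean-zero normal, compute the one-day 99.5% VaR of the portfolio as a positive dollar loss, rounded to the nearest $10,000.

σ_p² = 0.55²·0.96² + 0.45²·3.478² + 2·0.87·0.55·0.45·0.96·3.478 = 4.1662 (%²).
σ_p = √4.1662 = 2.041%.
At 99.5%, z = 2.576.
VaR = 2.576 × 2.041% = 5.258%; on $50,000,000 that is $2,629,000.

$2,630,000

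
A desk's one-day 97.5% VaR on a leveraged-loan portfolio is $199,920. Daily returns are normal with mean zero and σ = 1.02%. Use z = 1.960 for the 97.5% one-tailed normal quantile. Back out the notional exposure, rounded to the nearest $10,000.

VaR as a fraction of value: z·σ = 1.960 × 1.02% = 1.9992%.
Position = $199,920 / 0.019992 = $10,000,000.

$10,000,000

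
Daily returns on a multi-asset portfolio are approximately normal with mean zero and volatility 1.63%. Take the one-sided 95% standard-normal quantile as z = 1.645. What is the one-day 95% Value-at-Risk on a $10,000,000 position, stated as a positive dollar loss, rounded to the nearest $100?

VaR = z·σ = 1.645 × 1.63% = 2.681%.
On $10,000,000: 0.02681 × $10,000,000 = $268,100.

$268,100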